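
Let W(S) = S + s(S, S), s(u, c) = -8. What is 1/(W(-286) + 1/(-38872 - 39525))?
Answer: -78397/23048719 ≈ -0.0034014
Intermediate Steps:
W(S) = -8 + S (W(S) = S - 8 = -8 + S)
1/(W(-286) + 1/(-38872 - 39525)) = 1/((-8 - 286) + 1/(-38872 - 39525)) = 1/(-294 + 1/(-78397)) = 1/(-294 - 1/78397) = 1/(-23048719/78397) = -78397/23048719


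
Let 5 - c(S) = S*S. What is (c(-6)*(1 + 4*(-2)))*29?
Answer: 6293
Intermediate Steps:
c(S) = 5 - S² (c(S) = 5 - S*S = 5 - S²)
(c(-6)*(1 + 4*(-2)))*29 = ((5 - 1*(-6)²)*(1 + 4*(-2)))*29 = ((5 - 1*36)*(1 - 8))*29 = ((5 - 36)*(-7))*29 = -31*(-7)*29 = 217*29 = 6293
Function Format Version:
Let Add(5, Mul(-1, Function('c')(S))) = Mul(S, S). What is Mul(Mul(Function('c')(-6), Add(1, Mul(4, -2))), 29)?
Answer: 6293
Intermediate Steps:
Function('c')(S) = Add(5, Mul(-1, Pow(S, 2))) (Function('c')(S) = Add(5, Mul(-1, Mul(S, S))) = Add(5, Mul(-1, Pow(S, 2))))
Mul(Mul(Function('c')(-6), Add(1, Mul(4, -2))), 29) = Mul(Mul(Add(5, Mul(-1, Pow(-6, 2))), Add(1, Mul(4, -2))), 29) = Mul(Mul(Add(5, Mul(-1, 36)), Add(1, -8)), 29) = Mul(Mul(Add(5, -36), -7), 29) = Mul(Mul(-31, -7), 29) = Mul(217, 29) = 6293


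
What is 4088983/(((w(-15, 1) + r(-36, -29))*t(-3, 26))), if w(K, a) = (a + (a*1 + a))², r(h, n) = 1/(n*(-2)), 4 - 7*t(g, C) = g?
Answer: 237161014/523 ≈ 4.5346e+5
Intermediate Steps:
t(g, C) = 4/7 - g/7
r(h, n) = -1/(2*n) (r(h, n) = 1/(-2*n) = -1/(2*n))
w(K, a) = 9*a² (w(K, a) = (a + (a + a))² = (a + 2*a)² = (3*a)² = 9*a²)
4088983/(((w(-15, 1) + r(-36, -29))*t(-3, 26))) = 4088983/(((9*1² - ½/(-29))*(4/7 - ⅐*(-3)))) = 4088983/(((9*1 - ½*(-1/29))*(4/7 + 3/7))) = 4088983/(((9 + 1/58)*1)) = 4088983/(((523/58)*1)) = 4088983/(523/58) = 4088983*(58/523) = 237161014/523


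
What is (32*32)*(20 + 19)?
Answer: 39936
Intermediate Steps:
(32*32)*(20 + 19) = 1024*39 = 39936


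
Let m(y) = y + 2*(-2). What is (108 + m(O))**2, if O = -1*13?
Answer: 8281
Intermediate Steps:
O = -13
m(y) = -4 + y (m(y) = y - 4 = -4 + y)
(108 + m(O))**2 = (108 + (-4 - 13))**2 = (108 - 17)**2 = 91**2 = 8281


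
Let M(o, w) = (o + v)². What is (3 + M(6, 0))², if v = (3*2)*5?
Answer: 1687401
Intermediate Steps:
v = 30 (v = 6*5 = 30)
M(o, w) = (30 + o)² (M(o, w) = (o + 30)² = (30 + o)²)
(3 + M(6, 0))² = (3 + (30 + 6)²)² = (3 + 36²)² = (3 + 1296)² = 1299² = 1687401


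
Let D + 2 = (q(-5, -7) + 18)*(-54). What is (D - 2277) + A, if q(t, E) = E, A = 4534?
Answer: 1661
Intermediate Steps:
D = -596 (D = -2 + (-7 + 18)*(-54) = -2 + 11*(-54) = -2 - 594 = -596)
(D - 2277) + A = (-596 - 2277) + 4534 = -2873 + 4534 = 1661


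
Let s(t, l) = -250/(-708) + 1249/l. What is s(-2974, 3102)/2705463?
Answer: 69158/247574213667 ≈ 2.7934e-7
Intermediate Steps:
s(t, l) = 125/354 + 1249/l (s(t, l) = -250*(-1/708) + 1249/l = 125/354 + 1249/l)
s(-2974, 3102)/2705463 = (125/354 + 1249/3102)/2705463 = (125/354 + 1249*(1/3102))*(1/2705463) = (125/354 + 1249/3102)*(1/2705463) = (69158/91509)*(1/2705463) = 69158/247574213667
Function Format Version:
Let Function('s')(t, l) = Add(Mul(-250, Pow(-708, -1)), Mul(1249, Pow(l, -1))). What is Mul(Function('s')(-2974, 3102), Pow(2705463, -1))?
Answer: Rational(69158, 247574213667) ≈ 2.7934e-7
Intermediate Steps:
Function('s')(t, l) = Add(Rational(125, 354), Mul(1249, Pow(l, -1))) (Function('s')(t, l) = Add(Mul(-250, Rational(-1, 708)), Mul(1249, Pow(l, -1))) = Add(Rational(125, 354), Mul(1249, Pow(l, -1))))
Mul(Function('s')(-2974, 3102), Pow(2705463, -1)) = Mul(Add(Rational(125, 354), Mul(1249, Pow(3102, -1))), Pow(2705463, -1)) = Mul(Add(Rational(125, 354), Mul(1249, Rational(1, 3102))), Rational(1, 2705463)) = Mul(Add(Rational(125, 354), Rational(1249, 3102)), Rational(1, 2705463)) = Mul(Rational(69158, 91509), Rational(1, 2705463)) = Rational(69158, 247574213667)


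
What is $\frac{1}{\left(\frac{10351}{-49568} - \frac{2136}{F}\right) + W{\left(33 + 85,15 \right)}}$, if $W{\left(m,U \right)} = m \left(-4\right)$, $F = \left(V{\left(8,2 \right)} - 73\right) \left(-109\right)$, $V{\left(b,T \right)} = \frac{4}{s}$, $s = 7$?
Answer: $- \frac{913092128}{431417207099} \approx -0.0021165$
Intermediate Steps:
$V{\left(b,T \right)} = \frac{4}{7}$
$F = \frac{55263}{7}$ ($F = \left(\frac{4}{7} - 73\right) \left(-109\right) = \left(- \frac{507}{7}\right) \left(-109\right) = \frac{55263}{7} \approx 7894.7$)
$W{\left(m,U \right)} = - 4 m$
$\frac{1}{\left(\frac{10351}{-49568} - \frac{2136}{F}\right) + W{\left(33 + 85,15 \right)}} = \frac{1}{\left(\frac{10351}{-49568} - \frac{2136}{\frac{55263}{7}}\right) - 4 \left(33 + 85\right)} = \frac{1}{\left(10351 \left(- \frac{1}{49568}\right) - \frac{4984}{18421}\right) - 472} = \frac{1}{\left(- \frac{10351}{49568} - \frac{4984}{18421}\right) - 472} = \frac{1}{- \frac{437722683}{913092128} - 472} = \frac{1}{- \frac{431417207099}{913092128}} = - \frac{913092128}{431417207099}$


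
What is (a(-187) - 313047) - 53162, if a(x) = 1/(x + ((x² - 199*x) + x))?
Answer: -26296735871/71808 ≈ -3.6621e+5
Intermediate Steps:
a(x) = 1/(x² - 197*x) (a(x) = 1/(x + (x² - 198*x)) = 1/(x² - 197*x))
(a(-187) - 313047) - 53162 = (1/((-187)*(-197 - 187)) - 313047) - 53162 = (-1/187/(-384) - 313047) - 53162 = (-1/187*(-1/384) - 313047) - 53162 = (1/71808 - 313047) - 53162 = -22479278975/71808 - 53162 = -26296735871/71808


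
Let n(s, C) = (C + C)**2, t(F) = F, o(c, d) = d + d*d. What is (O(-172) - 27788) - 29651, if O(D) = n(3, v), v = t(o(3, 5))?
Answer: -53839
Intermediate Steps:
o(c, d) = d + d**2
v = 30 (v = 5*(1 + 5) = 5*6 = 30)
n(s, C) = 4*C**2 (n(s, C) = (2*C)**2 = 4*C**2)
O(D) = 3600 (O(D) = 4*30**2 = 4*900 = 3600)
(O(-172) - 27788) - 29651 = (3600 - 27788) - 29651 = -24188 - 29651 = -53839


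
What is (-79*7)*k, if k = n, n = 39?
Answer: -21567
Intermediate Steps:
k = 39
(-79*7)*k = -79*7*39 = -553*39 = -21567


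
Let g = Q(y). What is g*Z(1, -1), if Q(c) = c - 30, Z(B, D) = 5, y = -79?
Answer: -545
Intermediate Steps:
Q(c) = -30 + c
g = -109 (g = -30 - 79 = -109)
g*Z(1, -1) = -109*5 = -545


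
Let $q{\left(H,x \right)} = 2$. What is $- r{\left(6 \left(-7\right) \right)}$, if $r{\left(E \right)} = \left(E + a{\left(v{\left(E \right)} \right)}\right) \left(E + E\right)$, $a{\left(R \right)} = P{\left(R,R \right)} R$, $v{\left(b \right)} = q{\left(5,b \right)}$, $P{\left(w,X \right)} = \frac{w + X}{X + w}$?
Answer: $-3360$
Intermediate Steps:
$P{\left(w,X \right)} = 1$ ($P{\left(w,X \right)} = \frac{X + w}{X + w} = 1$)
$v{\left(b \right)} = 2$
$a{\left(R \right)} = R$ ($a{\left(R \right)} = 1 R = R$)
$r{\left(E \right)} = 2 E \left(2 + E\right)$ ($r{\left(E \right)} = \left(E + 2\right) \left(E + E\right) = \left(2 + E\right) 2 E = 2 E \left(2 + E\right)$)
$- r{\left(6 \left(-7\right) \right)} = - 2 \cdot 6 \left(-7\right) \left(2 + 6 \left(-7\right)\right) = - 2 \left(-42\right) \left(2 - 42\right) = - 2 \left(-42\right) \left(-40\right) = \left(-1\right) 3360 = -3360$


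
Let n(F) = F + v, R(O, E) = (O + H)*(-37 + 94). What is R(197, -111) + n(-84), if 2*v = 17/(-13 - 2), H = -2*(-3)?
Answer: 344593/30 ≈ 11486.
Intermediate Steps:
H = 6
R(O, E) = 342 + 57*O (R(O, E) = (O + 6)*(-37 + 94) = (6 + O)*57 = 342 + 57*O)
v = -17/30 (v = (17/(-13 - 2))/2 = (17/(-15))/2 = (17*(-1/15))/2 = (½)*(-17/15) = -17/30 ≈ -0.56667)
n(F) = -17/30 + F (n(F) = F - 17/30 = -17/30 + F)
R(197, -111) + n(-84) = (342 + 57*197) + (-17/30 - 84) = (342 + 11229) - 2537/30 = 11571 - 2537/30 = 344593/30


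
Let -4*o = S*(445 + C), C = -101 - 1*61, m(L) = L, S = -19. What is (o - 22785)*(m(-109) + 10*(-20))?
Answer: 26500767/4 ≈ 6.6252e+6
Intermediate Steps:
C = -162 (C = -101 - 61 = -162)
o = 5377/4 (o = -(-19)*(445 - 162)/4 = -(-19)*283/4 = -1/4*(-5377) = 5377/4 ≈ 1344.3)
(o - 22785)*(m(-109) + 10*(-20)) = (5377/4 - 22785)*(-109 + 10*(-20)) = -85763*(-109 - 200)/4 = -85763/4*(-309) = 26500767/4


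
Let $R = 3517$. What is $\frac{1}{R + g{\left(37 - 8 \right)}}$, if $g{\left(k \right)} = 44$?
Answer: $\frac{1}{3561} \approx 0.00028082$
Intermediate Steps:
$\frac{1}{R + g{\left(37 - 8 \right)}} = \frac{1}{3517 + 44} = \frac{1}{3561}$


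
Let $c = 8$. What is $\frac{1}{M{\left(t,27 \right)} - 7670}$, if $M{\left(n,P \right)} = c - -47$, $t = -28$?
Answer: $- \frac{1}{7615} \approx -0.00013132$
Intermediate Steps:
$M{\left(n,P \right)} = 55$ ($M{\left(n,P \right)} = 8 - -47 = 8 + 47 = 55$)
$\frac{1}{M{\left(t,27 \right)} - 7670} = \frac{1}{55 - 7670} = \frac{1}{-7615} = - \frac{1}{7615}$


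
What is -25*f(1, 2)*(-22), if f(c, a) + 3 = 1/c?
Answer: -1100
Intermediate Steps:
f(c, a) = -3 + 1/c
-25*f(1, 2)*(-22) = -25*(-3 + 1/1)*(-22) = -25*(-3 + 1)*(-22) = -25*(-2)*(-22) = 50*(-22) = -1100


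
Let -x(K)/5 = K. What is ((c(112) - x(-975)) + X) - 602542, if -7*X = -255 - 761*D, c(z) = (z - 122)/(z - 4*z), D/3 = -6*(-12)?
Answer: -98094907/168 ≈ -5.8390e+5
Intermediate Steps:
x(K) = -5*K
D = 216 (D = 3*(-6*(-12)) = 3*72 = 216)
c(z) = -(-122 + z)/(3*z) (c(z) = (-122 + z)/((-3*z)) = (-122 + z)*(-1/(3*z)) = -(-122 + z)/(3*z))
X = 164631/7 (X = -(-255 - 761*216)/7 = -(-255 - 164376)/7 = -1/7*(-164631) = 164631/7 ≈ 23519.)
((c(112) - x(-975)) + X) - 602542 = (((1/3)*(122 - 1*112)/112 - (-5)*(-975)) + 164631/7) - 602542 = (((1/3)*(1/112)*(122 - 112) - 1*4875) + 164631/7) - 602542 = (((1/3)*(1/112)*10 - 4875) + 164631/7) - 602542 = ((5/168 - 4875) + 164631/7) - 602542 = (-818995/168 + 164631/7) - 602542 = 3132149/168 - 602542 = -98094907/168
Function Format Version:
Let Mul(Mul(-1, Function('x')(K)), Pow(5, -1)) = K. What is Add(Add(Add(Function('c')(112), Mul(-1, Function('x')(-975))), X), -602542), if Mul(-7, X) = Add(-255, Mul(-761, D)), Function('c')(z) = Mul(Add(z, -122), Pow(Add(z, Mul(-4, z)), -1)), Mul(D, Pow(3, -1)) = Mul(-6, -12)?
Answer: Rational(-98094907, 168) ≈ -5.8390e+5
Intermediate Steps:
Function('x')(K) = Mul(-5, K)
D = 216 (D = Mul(3, Mul(-6, -12)) = Mul(3, 72) = 216)
Function('c')(z) = Mul(Rational(-1, 3), Pow(z, -1), Add(-122, z)) (Function('c')(z) = Mul(Add(-122, z), Pow(Mul(-3, z), -1)) = Mul(Add(-122, z), Mul(Rational(-1, 3), Pow(z, -1))) = Mul(Rational(-1, 3), Pow(z, -1), Add(-122, z)))
X = Rational(164631, 7) (X = Mul(Rational(-1, 7), Add(-255, Mul(-761, 216))) = Mul(Rational(-1, 7), Add(-255, -164376)) = Mul(Rational(-1, 7), -164631) = Rational(164631, 7) ≈ 23519.)
Add(Add(Add(Function('c')(112), Mul(-1, Function('x')(-975))), X), -602542) = Add(Add(Add(Mul(Rational(1, 3), Pow(112, -1), Add(122, Mul(-1, 112))), Mul(-1, Mul(-5, -975))), Rational(164631, 7)), -602542) = Add(Add(Add(Mul(Rational(1, 3), Rational(1, 112), Add(122, -112)), Mul(-1, 4875)), Rational(164631, 7)), -602542) = Add(Add(Add(Mul(Rational(1, 3), Rational(1, 112), 10), -4875), Rational(164631, 7)), -602542) = Add(Add(Add(Rational(5, 168), -4875), Rational(164631, 7)), -602542) = Add(Add(Rational(-818995, 168), Rational(164631, 7)), -602542) = Add(Rational(3132149, 168), -602542) = Rational(-98094907, 168)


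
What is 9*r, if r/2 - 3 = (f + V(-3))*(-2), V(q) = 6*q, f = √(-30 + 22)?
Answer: 702 - 72*I*√2 ≈ 702.0 - 101.82*I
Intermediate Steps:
f = 2*I*√2 (f = √(-8) = 2*I*√2 ≈ 2.8284*I)
r = 78 - 8*I*√2 (r = 6 + 2*((2*I*√2 + 6*(-3))*(-2)) = 6 + 2*((2*I*√2 - 18)*(-2)) = 6 + 2*((-18 + 2*I*√2)*(-2)) = 6 + 2*(36 - 4*I*√2) = 6 + (72 - 8*I*√2) = 78 - 8*I*√2 ≈ 78.0 - 11.314*I)
9*r = 9*(78 - 8*I*√2) = 702 - 72*I*√2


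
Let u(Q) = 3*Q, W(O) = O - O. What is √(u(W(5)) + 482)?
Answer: √482 ≈ 21.954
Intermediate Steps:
W(O) = 0
√(u(W(5)) + 482) = √(3*0 + 482) = √(0 + 482) = √482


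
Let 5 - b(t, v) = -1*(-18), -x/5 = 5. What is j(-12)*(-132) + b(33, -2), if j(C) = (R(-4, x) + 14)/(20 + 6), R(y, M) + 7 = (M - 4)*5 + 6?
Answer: 8543/13 ≈ 657.15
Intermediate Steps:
x = -25 (x = -5*5 = -25)
R(y, M) = -21 + 5*M (R(y, M) = -7 + ((M - 4)*5 + 6) = -7 + ((-4 + M)*5 + 6) = -7 + ((-20 + 5*M) + 6) = -7 + (-14 + 5*M) = -21 + 5*M)
b(t, v) = -13 (b(t, v) = 5 - (-1)*(-18) = 5 - 1*18 = 5 - 18 = -13)
j(C) = -66/13 (j(C) = ((-21 + 5*(-25)) + 14)/(20 + 6) = ((-21 - 125) + 14)/26 = (-146 + 14)*(1/26) = -132*1/26 = -66/13)
j(-12)*(-132) + b(33, -2) = -66/13*(-132) - 13 = 8712/13 - 13 = 8543/13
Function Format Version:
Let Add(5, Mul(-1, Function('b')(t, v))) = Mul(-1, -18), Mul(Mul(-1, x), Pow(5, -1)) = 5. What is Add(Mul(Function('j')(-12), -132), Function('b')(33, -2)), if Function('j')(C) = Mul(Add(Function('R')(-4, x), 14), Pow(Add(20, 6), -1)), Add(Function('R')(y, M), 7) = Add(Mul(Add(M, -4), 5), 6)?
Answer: Rational(8543, 13) ≈ 657.15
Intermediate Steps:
x = -25 (x = Mul(-5, 5) = -25)
Function('R')(y, M) = Add(-21, Mul(5, M)) (Function('R')(y, M) = Add(-7, Add(Mul(Add(M, -4), 5), 6)) = Add(-7, Add(Mul(Add(-4, M), 5), 6)) = Add(-7, Add(Add(-20, Mul(5, M)), 6)) = Add(-7, Add(-14, Mul(5, M))) = Add(-21, Mul(5, M)))
Function('b')(t, v) = -13 (Function('b')(t, v) = Add(5, Mul(-1, Mul(-1, -18))) = Add(5, Mul(-1, 18)) = Add(5, -18) = -13)
Function('j')(C) = Rational(-66, 13) (Function('j')(C) = Mul(Add(Add(-21, Mul(5, -25)), 14), Pow(Add(20, 6), -1)) = Mul(Add(Add(-21, -125), 14), Pow(26, -1)) = Mul(Add(-146, 14), Rational(1, 26)) = Mul(-132, Rational(1, 26)) = Rational(-66, 13))
Add(Mul(Function('j')(-12), -132), Function('b')(33, -2)) = Add(Mul(Rational(-66, 13), -132), -13) = Add(Rational(8712, 13), -13) = Rational(8543, 13)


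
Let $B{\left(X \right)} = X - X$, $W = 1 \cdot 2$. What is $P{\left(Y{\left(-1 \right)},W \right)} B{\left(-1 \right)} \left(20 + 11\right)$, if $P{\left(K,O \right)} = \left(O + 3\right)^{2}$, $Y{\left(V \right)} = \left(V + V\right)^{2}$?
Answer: $0$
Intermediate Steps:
$Y{\left(V \right)} = 4 V^{2}$ ($Y{\left(V \right)} = \left(2 V\right)^{2} = 4 V^{2}$)
$W = 2$
$B{\left(X \right)} = 0$
$P{\left(K,O \right)} = \left(3 + O\right)^{2}$
$P{\left(Y{\left(-1 \right)},W \right)} B{\left(-1 \right)} \left(20 + 11\right) = \left(3 + 2\right)^{2} \cdot 0 \left(20 + 11\right) = 5^{2} \cdot 0 \cdot 31 = 25 \cdot 0 \cdot 31 = 0 \cdot 31 = 0$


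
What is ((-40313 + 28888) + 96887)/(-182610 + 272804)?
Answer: 3287/3469 ≈ 0.94754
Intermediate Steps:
((-40313 + 28888) + 96887)/(-182610 + 272804) = (-11425 + 96887)/90194 = 85462*(1/90194) = 3287/3469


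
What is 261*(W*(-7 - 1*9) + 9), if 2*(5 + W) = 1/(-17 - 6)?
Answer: 536355/23 ≈ 23320.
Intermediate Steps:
W = -231/46 (W = -5 + 1/(2*(-17 - 6)) = -5 + (½)/(-23) = -5 + (½)*(-1/23) = -5 - 1/46 = -231/46 ≈ -5.0217)
261*(W*(-7 - 1*9) + 9) = 261*(-231*(-7 - 1*9)/46 + 9) = 261*(-231*(-7 - 9)/46 + 9) = 261*(-231/46*(-16) + 9) = 261*(1848/23 + 9) = 261*(2055/23) = 536355/23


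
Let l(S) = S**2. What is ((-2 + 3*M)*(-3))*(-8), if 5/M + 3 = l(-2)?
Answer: 312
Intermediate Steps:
M = 5 (M = 5/(-3 + (-2)**2) = 5/(-3 + 4) = 5/1 = 5*1 = 5)
((-2 + 3*M)*(-3))*(-8) = ((-2 + 3*5)*(-3))*(-8) = ((-2 + 15)*(-3))*(-8) = (13*(-3))*(-8) = -39*(-8) = 312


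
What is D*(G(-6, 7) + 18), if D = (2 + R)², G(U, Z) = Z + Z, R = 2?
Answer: 512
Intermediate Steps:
G(U, Z) = 2*Z
D = 16 (D = (2 + 2)² = 4² = 16)
D*(G(-6, 7) + 18) = 16*(2*7 + 18) = 16*(14 + 18) = 16*32 = 512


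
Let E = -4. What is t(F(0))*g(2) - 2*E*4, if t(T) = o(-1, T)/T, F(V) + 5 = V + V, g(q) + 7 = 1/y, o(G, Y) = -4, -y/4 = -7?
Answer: 185/7 ≈ 26.429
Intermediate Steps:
y = 28 (y = -4*(-7) = 28)
g(q) = -195/28 (g(q) = -7 + 1/28 = -195/28)
F(V) = -5 + 2*V (F(V) = -5 + (V + V) = -5 + 2*V)
t(T) = -4/T
t(F(0))*g(2) - 2*E*4 = -4/(-5 + 2*0)*(-195/28) - 2*(-4)*4 = -4/(-5 + 0)*(-195/28) + 8*4 = -4/(-5)*(-195/28) + 32 = -4*(-⅕)*(-195/28) + 32 = (⅘)*(-195/28) + 32 = -39/7 + 32 = 185/7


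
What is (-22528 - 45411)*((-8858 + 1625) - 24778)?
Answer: 2174795329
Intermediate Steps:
(-22528 - 45411)*((-8858 + 1625) - 24778) = -67939*(-7233 - 24778) = -67939*(-32011) = 2174795329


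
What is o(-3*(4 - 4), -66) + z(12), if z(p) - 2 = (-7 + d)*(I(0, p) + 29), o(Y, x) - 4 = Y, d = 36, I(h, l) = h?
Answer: 847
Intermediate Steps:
o(Y, x) = 4 + Y
z(p) = 843 (z(p) = 2 + (-7 + 36)*(0 + 29) = 2 + 29*29 = 2 + 841 = 843)
o(-3*(4 - 4), -66) + z(12) = (4 - 3*(4 - 4)) + 843 = (4 - 3*0) + 843 = (4 + 0) + 843 = 4 + 843 = 847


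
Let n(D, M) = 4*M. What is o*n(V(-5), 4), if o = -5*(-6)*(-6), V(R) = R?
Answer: -2880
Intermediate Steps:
o = -180 (o = 30*(-6) = -180)
o*n(V(-5), 4) = -720*4 = -180*16 = -2880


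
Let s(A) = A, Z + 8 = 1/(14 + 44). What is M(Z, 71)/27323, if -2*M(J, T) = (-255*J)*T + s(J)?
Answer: -2095538/792367 ≈ -2.6447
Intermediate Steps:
Z = -463/58 (Z = -8 + 1/(14 + 44) = -8 + 1/58 = -463/58 ≈ -7.9828)
M(J, T) = -J/2 + 255*J*T/2 (M(J, T) = -((-255*J)*T + J)/2 = -(-255*J*T + J)/2 = -(J - 255*J*T)/2 = -J/2 + 255*J*T/2)
M(Z, 71)/27323 = ((½)*(-463/58)*(-1 + 255*71))/27323 = ((½)*(-463/58)*(-1 + 18105))*(1/27323) = ((½)*(-463/58)*18104)*(1/27323) = -2095538/29*1/27323 = -2095538/792367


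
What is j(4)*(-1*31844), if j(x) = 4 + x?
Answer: -254752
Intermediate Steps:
j(4)*(-1*31844) = (4 + 4)*(-1*31844) = 8*(-31844) = -254752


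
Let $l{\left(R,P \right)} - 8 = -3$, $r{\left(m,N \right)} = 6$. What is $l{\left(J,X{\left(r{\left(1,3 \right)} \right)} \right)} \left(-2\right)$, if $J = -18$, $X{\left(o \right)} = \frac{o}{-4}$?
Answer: $-10$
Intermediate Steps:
$X{\left(o \right)} = - \frac{o}{4}$ ($X{\left(o \right)} = o \left(- \frac{1}{4}\right) = - \frac{o}{4}$)
$l{\left(R,P \right)} = 5$ ($l{\left(R,P \right)} = 8 - 3 = 5$)
$l{\left(J,X{\left(r{\left(1,3 \right)} \right)} \right)} \left(-2\right) = 5 \left(-2\right) = -10$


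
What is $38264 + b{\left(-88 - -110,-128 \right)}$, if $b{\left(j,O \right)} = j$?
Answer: $38286$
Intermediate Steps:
$38264 + b{\left(-88 - -110,-128 \right)} = 38264 - -22 = 38264 + \left(-88 + 110\right) = 38264 + 22 = 38286$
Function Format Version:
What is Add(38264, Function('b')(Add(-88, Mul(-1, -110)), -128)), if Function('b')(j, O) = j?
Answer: 38286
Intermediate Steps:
Add(38264, Function('b')(Add(-88, Mul(-1, -110)), -128)) = Add(38264, Add(-88, Mul(-1, -110))) = Add(38264, Add(-88, 110)) = Add(38264, 22) = 38286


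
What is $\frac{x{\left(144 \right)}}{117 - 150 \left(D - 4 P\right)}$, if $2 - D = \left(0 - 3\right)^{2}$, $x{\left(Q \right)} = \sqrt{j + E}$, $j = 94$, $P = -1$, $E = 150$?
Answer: $\frac{2 \sqrt{61}}{567} \approx 0.027549$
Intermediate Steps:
$x{\left(Q \right)} = 2 \sqrt{61}$ ($x{\left(Q \right)} = \sqrt{94 + 150} = \sqrt{244} = 2 \sqrt{61}$)
$D = -7$ ($D = 2 - \left(0 - 3\right)^{2} = 2 - \left(-3\right)^{2} = 2 - 9 = -7$)
$\frac{x{\left(144 \right)}}{117 - 150 \left(D - 4 P\right)} = \frac{2 \sqrt{61}}{117 - 150 \left(-7 - -4\right)} = \frac{2 \sqrt{61}}{117 - 150 \left(-7 + 4\right)} = \frac{2 \sqrt{61}}{117 - -450} = \frac{2 \sqrt{61}}{117 + 450} = \frac{2 \sqrt{61}}{567}$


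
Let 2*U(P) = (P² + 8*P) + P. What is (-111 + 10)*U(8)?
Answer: -6868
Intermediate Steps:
U(P) = P²/2 + 9*P/2 (U(P) = ((P² + 8*P) + P)/2 = (P² + 9*P)/2 = P²/2 + 9*P/2)
(-111 + 10)*U(8) = (-111 + 10)*((½)*8*(9 + 8)) = -101*8*17/2 = -101*68 = -6868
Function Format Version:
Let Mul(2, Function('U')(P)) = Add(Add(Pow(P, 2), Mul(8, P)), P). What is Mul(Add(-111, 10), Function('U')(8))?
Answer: -6868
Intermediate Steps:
Function('U')(P) = Add(Mul(Rational(1, 2), Pow(P, 2)), Mul(Rational(9, 2), P)) (Function('U')(P) = Mul(Rational(1, 2), Add(Add(Pow(P, 2), Mul(8, P)), P)) = Mul(Rational(1, 2), Add(Pow(P, 2), Mul(9, P))) = Add(Mul(Rational(1, 2), Pow(P, 2)), Mul(Rational(9, 2), P)))
Mul(Add(-111, 10), Function('U')(8)) = Mul(Add(-111, 10), Mul(Rational(1, 2), 8, Add(9, 8))) = Mul(-101, Mul(Rational(1, 2), 8, 17)) = Mul(-101, 68) = -6868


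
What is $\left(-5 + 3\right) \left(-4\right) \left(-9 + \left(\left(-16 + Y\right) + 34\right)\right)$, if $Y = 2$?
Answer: $88$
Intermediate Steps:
$\left(-5 + 3\right) \left(-4\right) \left(-9 + \left(\left(-16 + Y\right) + 34\right)\right) = \left(-5 + 3\right) \left(-4\right) \left(-9 + \left(\left(-16 + 2\right) + 34\right)\right) = \left(-2\right) \left(-4\right) \left(-9 + \left(-14 + 34\right)\right) = 8 \left(-9 + 20\right) = 8 \cdot 11 = 88$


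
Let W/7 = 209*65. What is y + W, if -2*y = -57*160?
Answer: 99655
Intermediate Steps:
y = 4560 (y = -(-57)*160/2 = -1/2*(-9120) = 4560)
W = 95095 (W = 7*(209*65) = 7*13585 = 95095)
y + W = 4560 + 95095 = 99655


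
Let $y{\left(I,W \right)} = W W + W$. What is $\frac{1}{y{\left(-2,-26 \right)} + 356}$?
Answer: $\frac{1}{1006} \approx 0.00099404$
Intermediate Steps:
$y{\left(I,W \right)} = W + W^{2}$ ($y{\left(I,W \right)} = W^{2} + W = W + W^{2}$)
$\frac{1}{y{\left(-2,-26 \right)} + 356} = \frac{1}{- 26 \left(1 - 26\right) + 356} = \frac{1}{\left(-26\right) \left(-25\right) + 356} = \frac{1}{650 + 356} = \frac{1}{1006}$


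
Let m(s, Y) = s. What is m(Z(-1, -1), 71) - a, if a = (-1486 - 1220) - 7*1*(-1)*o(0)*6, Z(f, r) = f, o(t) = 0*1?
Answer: 2705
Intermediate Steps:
o(t) = 0
a = -2706 (a = (-1486 - 1220) - 7*1*(-1)*0*6 = -2706 - (-7)*0*6 = -2706 - 7*0*6 = -2706 + 0*6 = -2706 + 0 = -2706)
m(Z(-1, -1), 71) - a = -1 - 1*(-2706) = -1 + 2706 = 2705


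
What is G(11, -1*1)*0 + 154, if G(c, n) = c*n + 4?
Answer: 154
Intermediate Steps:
G(c, n) = 4 + c*n
G(11, -1*1)*0 + 154 = (4 + 11*(-1*1))*0 + 154 = (4 + 11*(-1))*0 + 154 = (4 - 11)*0 + 154 = -7*0 + 154 = 0 + 154 = 154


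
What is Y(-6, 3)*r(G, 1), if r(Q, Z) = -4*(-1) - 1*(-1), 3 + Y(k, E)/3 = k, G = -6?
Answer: -135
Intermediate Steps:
Y(k, E) = -9 + 3*k
r(Q, Z) = 5 (r(Q, Z) = 4 + 1 = 5)
Y(-6, 3)*r(G, 1) = (-9 + 3*(-6))*5 = (-9 - 18)*5 = -27*5 = -135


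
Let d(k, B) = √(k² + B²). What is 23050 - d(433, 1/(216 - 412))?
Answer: 23050 - 5*√288103097/196 ≈ 22617.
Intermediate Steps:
d(k, B) = √(B² + k²)
23050 - d(433, 1/(216 - 412)) = 23050 - √((1/(216 - 412))² + 433²) = 23050 - √((1/(-196))² + 187489) = 23050 - √((-1/196)² + 187489) = 23050 - √(1/38416 + 187489) = 23050 - √(7202577425/38416) = 23050 - 5*√288103097/196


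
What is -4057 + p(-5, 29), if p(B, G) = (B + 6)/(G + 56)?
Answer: -344844/85 ≈ -4057.0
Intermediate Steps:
p(B, G) = (6 + B)/(56 + G)
-4057 + p(-5, 29) = -4057 + (6 - 5)/(56 + 29) = -4057 + 1/85 = -344844/85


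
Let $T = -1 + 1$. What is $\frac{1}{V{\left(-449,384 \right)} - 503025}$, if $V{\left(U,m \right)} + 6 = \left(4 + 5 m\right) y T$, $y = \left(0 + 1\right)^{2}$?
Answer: $- \frac{1}{503031} \approx -1.9879 \cdot 10^{-6}$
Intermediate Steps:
$y = 1$ ($y = 1^{2} = 1$)
$T = 0$
$V{\left(U,m \right)} = -6$ ($V{\left(U,m \right)} = -6 + \left(4 + 5 m\right) 1 \cdot 0 = -6 + \left(4 + 5 m\right) 0 = -6 + 0 = -6$)
$\frac{1}{V{\left(-449,384 \right)} - 503025} = \frac{1}{-6 - 503025} = \frac{1}{-503031} = - \frac{1}{503031}$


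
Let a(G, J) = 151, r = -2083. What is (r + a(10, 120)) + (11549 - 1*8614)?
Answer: 1003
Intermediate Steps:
(r + a(10, 120)) + (11549 - 1*8614) = (-2083 + 151) + (11549 - 1*8614) = -1932 + (11549 - 8614) = -1932 + 2935 = 1003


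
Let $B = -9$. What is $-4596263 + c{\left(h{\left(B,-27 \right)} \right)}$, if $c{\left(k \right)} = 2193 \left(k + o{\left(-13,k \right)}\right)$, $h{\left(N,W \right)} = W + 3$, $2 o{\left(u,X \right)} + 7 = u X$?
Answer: $- \frac{8628925}{2} \approx -4.3145 \cdot 10^{6}$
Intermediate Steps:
$o{\left(u,X \right)} = - \frac{7}{2} + \frac{X u}{2}$ ($o{\left(u,X \right)} = - \frac{7}{2} + \frac{u X}{2} = - \frac{7}{2} + \frac{X u}{2}$)
$h{\left(N,W \right)} = 3 + W$
$c{\left(k \right)} = - \frac{15351}{2} - \frac{24123 k}{2}$ ($c{\left(k \right)} = 2193 \left(k + \left(- \frac{7}{2} + \frac{1}{2} k \left(-13\right)\right)\right) = 2193 \left(k - \left(\frac{7}{2} + \frac{13 k}{2}\right)\right) = 2193 \left(- \frac{7}{2} - \frac{11 k}{2}\right) = - \frac{15351}{2} - \frac{24123 k}{2}$)
$-4596263 + c{\left(h{\left(B,-27 \right)} \right)} = -4596263 - \left(\frac{15351}{2} + \frac{24123 \left(3 - 27\right)}{2}\right) = -4596263 - - \frac{563601}{2} = -4596263 + \left(- \frac{15351}{2} + 289476\right) = -4596263 + \frac{563601}{2} = - \frac{8628925}{2}$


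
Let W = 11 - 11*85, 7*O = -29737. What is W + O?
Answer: -36205/7 ≈ -5172.1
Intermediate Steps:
O = -29737/7 (O = (⅐)*(-29737) = -29737/7 ≈ -4248.1)
W = -924 (W = 11 - 935 = -924)
W + O = -924 - 29737/7 = -36205/7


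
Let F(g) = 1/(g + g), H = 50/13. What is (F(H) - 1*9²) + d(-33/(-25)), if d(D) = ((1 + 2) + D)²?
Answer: -155519/2500 ≈ -62.208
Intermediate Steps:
H = 50/13 (H = 50*(1/13) = 50/13 ≈ 3.8462)
d(D) = (3 + D)²
F(g) = 1/(2*g)
(F(H) - 1*9²) + d(-33/(-25)) = (1/(2*(50/13)) - 1*9²) + (3 - 33/(-25))² = ((½)*(13/50) - 1*81) + (3 - 33*(-1/25))² = (13/100 - 81) + (3 + 33/25)² = -8087/100 + (108/25)² = -8087/100 + 11664/625 = -155519/2500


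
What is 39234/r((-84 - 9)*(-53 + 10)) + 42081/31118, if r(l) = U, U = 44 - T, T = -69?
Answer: 1225638765/3516334 ≈ 348.56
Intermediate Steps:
U = 113 (U = 44 - 1*(-69) = 44 + 69 = 113)
r(l) = 113
39234/r((-84 - 9)*(-53 + 10)) + 42081/31118 = 39234/113 + 42081/31118 = 1225638765/3516334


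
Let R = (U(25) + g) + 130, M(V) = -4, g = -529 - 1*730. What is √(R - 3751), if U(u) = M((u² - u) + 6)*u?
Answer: 2*I*√1245 ≈ 70.569*I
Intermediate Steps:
g = -1259 (g = -529 - 730 = -1259)
U(u) = -4*u
R = -1229 (R = (-4*25 - 1259) + 130 = (-100 - 1259) + 130 = -1359 + 130 = -1229)
√(R - 3751) = √(-1229 - 3751) = √(-4980) = 2*I*√1245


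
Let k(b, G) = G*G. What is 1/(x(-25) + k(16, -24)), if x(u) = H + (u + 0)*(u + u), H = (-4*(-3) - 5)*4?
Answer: 1/1854 ≈ 0.00053937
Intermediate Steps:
k(b, G) = G**2
H = 28 (H = (12 - 5)*4 = 7*4 = 28)
x(u) = 28 + 2*u**2 (x(u) = 28 + (u + 0)*(u + u) = 28 + u*(2*u) = 28 + 2*u**2)
1/(x(-25) + k(16, -24)) = 1/((28 + 2*(-25)**2) + (-24)**2) = 1/((28 + 2*625) + 576) = 1/((28 + 1250) + 576) = 1/(1278 + 576) = 1/1854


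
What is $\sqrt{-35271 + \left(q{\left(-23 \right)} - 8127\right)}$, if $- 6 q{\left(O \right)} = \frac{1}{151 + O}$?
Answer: $\frac{i \sqrt{99988995}}{48} \approx 208.32 i$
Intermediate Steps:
$q{\left(O \right)} = - \frac{1}{6 \left(151 + O\right)}$
$\sqrt{-35271 + \left(q{\left(-23 \right)} - 8127\right)} = \sqrt{-35271 - \left(8127 + \frac{1}{906 + 6 \left(-23\right)}\right)} = \sqrt{-35271 - \left(8127 + \frac{1}{906 - 138}\right)} = \sqrt{-35271 - \frac{6241537}{768}} = \sqrt{- \frac{33329665}{768}} = \frac{i \sqrt{99988995}}{48}$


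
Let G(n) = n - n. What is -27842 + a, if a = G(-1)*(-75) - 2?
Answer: -27844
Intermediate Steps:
G(n) = 0
a = -2 (a = 0*(-75) - 2 = 0 - 2 = -2)
-27842 + a = -27842 - 2 = -27844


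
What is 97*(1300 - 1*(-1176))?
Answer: 240172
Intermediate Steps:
97*(1300 - 1*(-1176)) = 97*(1300 + 1176) = 97*2476 = 240172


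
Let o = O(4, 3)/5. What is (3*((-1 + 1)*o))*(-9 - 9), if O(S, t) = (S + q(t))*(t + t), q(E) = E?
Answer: 0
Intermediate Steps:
O(S, t) = 2*t*(S + t) (O(S, t) = (S + t)*(t + t) = (S + t)*(2*t) = 2*t*(S + t))
o = 42/5 (o = (2*3*(4 + 3))/5 = (2*3*7)*(⅕) = 42*(⅕) = 42/5 ≈ 8.4000)
(3*((-1 + 1)*o))*(-9 - 9) = (3*((-1 + 1)*(42/5)))*(-9 - 9) = (3*(0*(42/5)))*(-18) = (3*0)*(-18) = 0*(-18) = 0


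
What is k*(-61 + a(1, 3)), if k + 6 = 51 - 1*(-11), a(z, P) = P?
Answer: -3248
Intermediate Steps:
k = 56 (k = -6 + (51 - 1*(-11)) = -6 + (51 + 11) = -6 + 62 = 56)
k*(-61 + a(1, 3)) = 56*(-61 + 3) = 56*(-58) = -3248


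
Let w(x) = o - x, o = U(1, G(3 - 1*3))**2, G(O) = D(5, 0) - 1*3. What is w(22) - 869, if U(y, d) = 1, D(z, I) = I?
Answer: -890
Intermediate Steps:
G(O) = -3 (G(O) = 0 - 1*3 = 0 - 3 = -3)
o = 1 (o = 1**2 = 1)
w(x) = 1 - x
w(22) - 869 = (1 - 1*22) - 869 = (1 - 22) - 869 = -21 - 869 = -890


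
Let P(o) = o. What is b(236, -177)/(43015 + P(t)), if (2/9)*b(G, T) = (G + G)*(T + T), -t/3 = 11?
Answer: -375948/21491 ≈ -17.493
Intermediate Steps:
t = -33 (t = -3*11 = -33)
b(G, T) = 18*G*T (b(G, T) = 9*((G + G)*(T + T))/2 = 9*((2*G)*(2*T))/2 = 9*(4*G*T)/2 = 18*G*T)
b(236, -177)/(43015 + P(t)) = (18*236*(-177))/(43015 - 33) = -751896/42982 = -751896*1/42982 = -375948/21491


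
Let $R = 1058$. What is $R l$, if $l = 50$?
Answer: $52900$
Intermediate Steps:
$R l = 1058 \cdot 50 = 52900$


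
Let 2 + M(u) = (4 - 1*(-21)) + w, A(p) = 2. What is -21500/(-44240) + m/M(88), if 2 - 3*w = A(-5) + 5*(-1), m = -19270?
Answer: -63898085/81844 ≈ -780.73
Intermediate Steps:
w = 5/3 (w = ⅔ - (2 + 5*(-1))/3 = ⅔ - (2 - 5)/3 = ⅔ - ⅓*(-3) = ⅔ + 1 = 5/3 ≈ 1.6667)
M(u) = 74/3 (M(u) = -2 + ((4 - 1*(-21)) + 5/3) = -2 + ((4 + 21) + 5/3) = -2 + (25 + 5/3) = -2 + 80/3 = 74/3)
-21500/(-44240) + m/M(88) = -21500/(-44240) - 19270/74/3 = -21500*(-1/44240) - 19270*3/74 = 1075/2212 - 28905/37 = -63898085/81844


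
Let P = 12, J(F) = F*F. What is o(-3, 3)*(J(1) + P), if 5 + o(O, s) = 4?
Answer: -13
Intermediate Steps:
o(O, s) = -1 (o(O, s) = -5 + 4 = -1)
J(F) = F²
o(-3, 3)*(J(1) + P) = -(1² + 12) = -(1 + 12) = -1*13 = -13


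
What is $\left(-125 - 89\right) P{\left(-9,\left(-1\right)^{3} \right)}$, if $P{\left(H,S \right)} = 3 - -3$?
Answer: $-1284$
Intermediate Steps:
$P{\left(H,S \right)} = 6$ ($P{\left(H,S \right)} = 3 + 3 = 6$)
$\left(-125 - 89\right) P{\left(-9,\left(-1\right)^{3} \right)} = \left(-125 - 89\right) 6 = \left(-214\right) 6 = -1284$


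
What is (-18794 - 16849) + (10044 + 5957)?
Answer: -19642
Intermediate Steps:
(-18794 - 16849) + (10044 + 5957) = -35643 + 16001 = -19642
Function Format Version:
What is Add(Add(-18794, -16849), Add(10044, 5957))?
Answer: -19642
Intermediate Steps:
Add(Add(-18794, -16849), Add(10044, 5957)) = Add(-35643, 16001) = -19642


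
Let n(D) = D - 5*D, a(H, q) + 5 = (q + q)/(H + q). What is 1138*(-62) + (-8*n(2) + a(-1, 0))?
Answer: -70497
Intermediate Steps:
a(H, q) = -5 + 2*q/(H + q) (a(H, q) = -5 + (q + q)/(H + q) = -5 + (2*q)/(H + q) = -5 + 2*q/(H + q))
n(D) = -4*D
1138*(-62) + (-8*n(2) + a(-1, 0)) = 1138*(-62) + (-(-32)*2 + (-5*(-1) - 3*0)/(-1 + 0)) = -70556 + (-8*(-8) + (5 + 0)/(-1)) = -70556 + (64 - 1*5) = -70556 + (64 - 5) = -70556 + 59 = -70497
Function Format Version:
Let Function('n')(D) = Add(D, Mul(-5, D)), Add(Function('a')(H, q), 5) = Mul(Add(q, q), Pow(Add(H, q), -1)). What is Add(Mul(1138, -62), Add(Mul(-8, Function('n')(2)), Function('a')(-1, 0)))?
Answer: -70497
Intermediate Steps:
Function('a')(H, q) = Add(-5, Mul(2, q, Pow(Add(H, q), -1))) (Function('a')(H, q) = Add(-5, Mul(Add(q, q), Pow(Add(H, q), -1))) = Add(-5, Mul(Mul(2, q), Pow(Add(H, q), -1))) = Add(-5, Mul(2, q, Pow(Add(H, q), -1))))
Function('n')(D) = Mul(-4, D)
Add(Mul(1138, -62), Add(Mul(-8, Function('n')(2)), Function('a')(-1, 0))) = Add(Mul(1138, -62), Add(Mul(-8, Mul(-4, 2)), Mul(Pow(Add(-1, 0), -1), Add(Mul(-5, -1), Mul(-3, 0))))) = Add(-70556, Add(Mul(-8, -8), Mul(Pow(-1, -1), Add(5, 0)))) = Add(-70556, Add(64, Mul(-1, 5))) = Add(-70556, Add(64, -5)) = Add(-70556, 59) = -70497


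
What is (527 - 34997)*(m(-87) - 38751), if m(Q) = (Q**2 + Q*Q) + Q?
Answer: 816939000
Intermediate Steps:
m(Q) = Q + 2*Q**2 (m(Q) = (Q**2 + Q**2) + Q = 2*Q**2 + Q = Q + 2*Q**2)
(527 - 34997)*(m(-87) - 38751) = (527 - 34997)*(-87*(1 + 2*(-87)) - 38751) = -34470*(-87*(1 - 174) - 38751) = -34470*(-87*(-173) - 38751) = -34470*(15051 - 38751) = -34470*(-23700) = 816939000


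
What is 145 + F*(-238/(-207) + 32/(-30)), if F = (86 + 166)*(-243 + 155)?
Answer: -195229/115 ≈ -1697.6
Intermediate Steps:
F = -22176 (F = 252*(-88) = -22176)
145 + F*(-238/(-207) + 32/(-30)) = 145 - 22176*(-238/(-207) + 32/(-30)) = 145 - 22176*(-238*(-1/207) + 32*(-1/30)) = 145 - 22176*(238/207 - 16/15) = 145 - 22176*86/1035 = 145 - 211904/115 = -195229/115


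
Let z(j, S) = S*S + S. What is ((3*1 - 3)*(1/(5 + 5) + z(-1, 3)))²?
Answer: 0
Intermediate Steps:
z(j, S) = S + S² (z(j, S) = S² + S = S + S²)
((3*1 - 3)*(1/(5 + 5) + z(-1, 3)))² = ((3*1 - 3)*(1/(5 + 5) + 3*(1 + 3)))² = ((3 - 3)*(1/10 + 3*4))² = (0*(⅒ + 12))² = (0*(121/10))² = 0² = 0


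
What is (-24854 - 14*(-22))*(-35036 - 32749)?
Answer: 1663850610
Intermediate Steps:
(-24854 - 14*(-22))*(-35036 - 32749) = (-24854 + 308)*(-67785) = -24546*(-67785) = 1663850610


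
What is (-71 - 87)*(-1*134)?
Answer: 21172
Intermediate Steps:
(-71 - 87)*(-1*134) = -158*(-134) = 21172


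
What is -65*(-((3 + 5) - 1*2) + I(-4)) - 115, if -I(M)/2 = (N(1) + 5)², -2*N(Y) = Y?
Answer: 5815/2 ≈ 2907.5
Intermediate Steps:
N(Y) = -Y/2
I(M) = -81/2 (I(M) = -2*(-½*1 + 5)² = -2*(-½ + 5)² = -2*(9/2)² = -2*81/4 = -81/2)
-65*(-((3 + 5) - 1*2) + I(-4)) - 115 = -65*(-((3 + 5) - 1*2) - 81/2) - 115 = -65*(-(8 - 2) - 81/2) - 115 = -65*(-1*6 - 81/2) - 115 = -65*(-6 - 81/2) - 115 = -65*(-93/2) - 115 = 6045/2 - 115 = 5815/2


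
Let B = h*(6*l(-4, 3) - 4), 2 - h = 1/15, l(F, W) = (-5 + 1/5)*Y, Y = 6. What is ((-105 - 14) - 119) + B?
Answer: -43486/75 ≈ -579.81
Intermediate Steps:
l(F, W) = -144/5 (l(F, W) = (-5 + 1/5)*6 = (-5 + ⅕)*6 = -24/5*6 = -144/5)
h = 29/15 (h = 2 - 1/15 = 29/15 ≈ 1.9333)
B = -25636/75 (B = 29*(6*(-144/5) - 4)/15 = 29*(-864/5 - 4)/15 = (29/15)*(-884/5) = -25636/75 ≈ -341.81)
((-105 - 14) - 119) + B = ((-105 - 14) - 119) - 25636/75 = (-119 - 119) - 25636/75 = -238 - 25636/75 = -43486/75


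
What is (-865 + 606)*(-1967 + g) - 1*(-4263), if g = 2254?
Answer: -70070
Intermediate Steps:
(-865 + 606)*(-1967 + g) - 1*(-4263) = (-865 + 606)*(-1967 + 2254) - 1*(-4263) = -259*287 + 4263 = -74333 + 4263 = -70070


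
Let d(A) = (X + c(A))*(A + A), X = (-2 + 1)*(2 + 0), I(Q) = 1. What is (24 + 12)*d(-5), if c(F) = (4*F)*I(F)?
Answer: 7920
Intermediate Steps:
X = -2 (X = -1*2 = -2)
c(F) = 4*F (c(F) = (4*F)*1 = 4*F)
d(A) = 2*A*(-2 + 4*A) (d(A) = (-2 + 4*A)*(A + A) = (-2 + 4*A)*(2*A) = 2*A*(-2 + 4*A))
(24 + 12)*d(-5) = (24 + 12)*(4*(-5)*(-1 + 2*(-5))) = 36*(4*(-5)*(-1 - 10)) = 36*(4*(-5)*(-11)) = 36*220 = 7920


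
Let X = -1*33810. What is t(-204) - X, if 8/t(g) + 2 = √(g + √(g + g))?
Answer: (67612 - 33810*√(-204 + 2*I*√102))/(2 - √2*√(-102 + I*√102)) ≈ 33810.0 - 0.55489*I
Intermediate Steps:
t(g) = 8/(-2 + √(g + √2*√g)) (t(g) = 8/(-2 + √(g + √(g + g))) = 8/(-2 + √(g + √(2*g))) = 8/(-2 + √(g + √2*√g)))
X = -33810
t(-204) - X = 8/(-2 + √(-204 + √2*√(-204))) - 1*(-33810) = 8/(-2 + √(-204 + √2*(2*I*√51))) + 33810 = 8/(-2 + √(-204 + 2*I*√102)) + 33810 = 33810 + 8/(-2 + √(-204 + 2*I*√102))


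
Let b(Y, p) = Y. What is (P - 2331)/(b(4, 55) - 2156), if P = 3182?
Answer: -851/2152 ≈ -0.39545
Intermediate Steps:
(P - 2331)/(b(4, 55) - 2156) = (3182 - 2331)/(4 - 2156) = 851/(-2152) = 851*(-1/2152) = -851/2152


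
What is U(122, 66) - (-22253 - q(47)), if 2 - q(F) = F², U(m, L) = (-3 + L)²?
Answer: 24015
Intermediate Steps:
q(F) = 2 - F²
U(122, 66) - (-22253 - q(47)) = (-3 + 66)² - (-22253 - (2 - 1*47²)) = 63² - (-22253 - (2 - 1*2209)) = 3969 - (-22253 - (2 - 2209)) = 3969 - (-22253 - 1*(-2207)) = 3969 - (-22253 + 2207) = 3969 - 1*(-20046) = 3969 + 20046 = 24015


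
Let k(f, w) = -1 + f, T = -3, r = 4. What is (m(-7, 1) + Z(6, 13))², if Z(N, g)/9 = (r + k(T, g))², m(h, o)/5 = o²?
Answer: 25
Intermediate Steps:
m(h, o) = 5*o²
Z(N, g) = 0 (Z(N, g) = 9*(4 + (-1 - 3))² = 9*(4 - 4)² = 9*0² = 9*0 = 0)
(m(-7, 1) + Z(6, 13))² = (5*1² + 0)² = (5*1 + 0)² = (5 + 0)² = 5² = 25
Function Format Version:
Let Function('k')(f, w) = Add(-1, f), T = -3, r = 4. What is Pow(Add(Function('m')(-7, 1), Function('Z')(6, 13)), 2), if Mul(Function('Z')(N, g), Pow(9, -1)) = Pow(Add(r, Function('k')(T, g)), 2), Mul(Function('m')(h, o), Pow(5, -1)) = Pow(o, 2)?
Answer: 25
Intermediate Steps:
Function('m')(h, o) = Mul(5, Pow(o, 2))
Function('Z')(N, g) = 0 (Function('Z')(N, g) = Mul(9, Pow(Add(4, Add(-1, -3)), 2)) = Mul(9, Pow(Add(4, -4), 2)) = Mul(9, Pow(0, 2)) = Mul(9, 0) = 0)
Pow(Add(Function('m')(-7, 1), Function('Z')(6, 13)), 2) = Pow(Add(Mul(5, Pow(1, 2)), 0), 2) = Pow(Add(Mul(5, 1), 0), 2) = Pow(Add(5, 0), 2) = Pow(5, 2) = 25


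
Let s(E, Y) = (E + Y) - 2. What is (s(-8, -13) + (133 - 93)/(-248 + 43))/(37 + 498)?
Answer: -951/21935 ≈ -0.043355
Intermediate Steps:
s(E, Y) = -2 + E + Y
(s(-8, -13) + (133 - 93)/(-248 + 43))/(37 + 498) = ((-2 - 8 - 13) + (133 - 93)/(-248 + 43))/(37 + 498) = (-23 + 40/(-205))/535 = (-23 + 40*(-1/205))*(1/535) = (-23 - 8/41)*(1/535) = -951/41*1/535 = -951/21935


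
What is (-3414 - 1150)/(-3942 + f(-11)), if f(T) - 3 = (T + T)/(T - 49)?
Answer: 136920/118159 ≈ 1.1588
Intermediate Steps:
f(T) = 3 + 2*T/(-49 + T) (f(T) = 3 + (T + T)/(T - 49) = 3 + (2*T)/(-49 + T) = 3 + 2*T/(-49 + T))
(-3414 - 1150)/(-3942 + f(-11)) = (-3414 - 1150)/(-3942 + (-147 + 5*(-11))/(-49 - 11)) = -4564/(-3942 + (-147 - 55)/(-60)) = -4564/(-3942 - 1/60*(-202)) = -4564/(-3942 + 101/30) = -4564/(-118159/30) = -4564*(-30/118159) = 136920/118159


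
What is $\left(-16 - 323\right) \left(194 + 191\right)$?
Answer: $-130515$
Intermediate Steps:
$\left(-16 - 323\right) \left(194 + 191\right) = \left(-339\right) 385 = -130515$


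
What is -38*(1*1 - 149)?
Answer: 5624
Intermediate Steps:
-38*(1*1 - 149) = -38*(1 - 149) = -38*(-148) = 5624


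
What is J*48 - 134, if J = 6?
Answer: 154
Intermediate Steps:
J*48 - 134 = 6*48 - 134 = 288 - 134 = 154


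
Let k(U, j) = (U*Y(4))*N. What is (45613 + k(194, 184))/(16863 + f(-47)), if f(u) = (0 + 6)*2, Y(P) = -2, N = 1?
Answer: 67/25 ≈ 2.6800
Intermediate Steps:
f(u) = 12 (f(u) = 6*2 = 12)
k(U, j) = -2*U (k(U, j) = (U*(-2))*1 = -2*U*1 = -2*U)
(45613 + k(194, 184))/(16863 + f(-47)) = (45613 - 2*194)/(16863 + 12) = (45613 - 388)/16875 = 45225*(1/16875) = 67/25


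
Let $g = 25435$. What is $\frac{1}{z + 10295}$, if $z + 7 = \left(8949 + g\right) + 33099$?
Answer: $\frac{1}{77771} \approx 1.2858 \cdot 10^{-5}$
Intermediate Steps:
$z = 67476$ ($z = -7 + \left(\left(8949 + 25435\right) + 33099\right) = -7 + \left(34384 + 33099\right) = -7 + 67483 = 67476$)
$\frac{1}{z + 10295} = \frac{1}{67476 + 10295} = \frac{1}{77771}$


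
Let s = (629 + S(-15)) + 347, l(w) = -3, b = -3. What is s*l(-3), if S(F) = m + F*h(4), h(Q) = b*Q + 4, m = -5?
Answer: -3273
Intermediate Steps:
h(Q) = 4 - 3*Q (h(Q) = -3*Q + 4 = 4 - 3*Q)
S(F) = -5 - 8*F (S(F) = -5 + F*(4 - 3*4) = -5 + F*(4 - 12) = -5 + F*(-8) = -5 - 8*F)
s = 1091 (s = (629 + (-5 - 8*(-15))) + 347 = (629 + (-5 + 120)) + 347 = (629 + 115) + 347 = 744 + 347 = 1091)
s*l(-3) = 1091*(-3) = -3273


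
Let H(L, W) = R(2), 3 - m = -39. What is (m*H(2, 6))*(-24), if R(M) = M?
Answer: -2016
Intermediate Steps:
m = 42 (m = 3 - 1*(-39) = 3 + 39 = 42)
H(L, W) = 2
(m*H(2, 6))*(-24) = (42*2)*(-24) = 84*(-24) = -2016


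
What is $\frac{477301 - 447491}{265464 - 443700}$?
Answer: $- \frac{14905}{89118} \approx -0.16725$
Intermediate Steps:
$\frac{477301 - 447491}{265464 - 443700} = \frac{29810}{-178236} = 29810 \left(- \frac{1}{178236}\right) = - \frac{14905}{89118}$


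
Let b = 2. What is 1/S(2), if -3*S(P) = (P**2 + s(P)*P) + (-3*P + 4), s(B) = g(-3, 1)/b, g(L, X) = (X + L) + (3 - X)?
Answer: -3/2 ≈ -1.5000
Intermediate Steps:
g(L, X) = 3 + L (g(L, X) = (L + X) + (3 - X) = 3 + L)
s(B) = 0 (s(B) = (3 - 3)/2 = 0*(1/2) = 0)
S(P) = -4/3 + P - P**2/3 (S(P) = -((P**2 + 0*P) + (-3*P + 4))/3 = -((P**2 + 0) + (4 - 3*P))/3 = -(P**2 + (4 - 3*P))/3 = -(4 + P**2 - 3*P)/3 = -4/3 + P - P**2/3)
1/S(2) = 1/(-4/3 + 2 - 1/3*2**2) = 1/(-4/3 + 2 - 1/3*4) = 1/(-4/3 + 2 - 4/3) = 1/(-2/3) = -3/2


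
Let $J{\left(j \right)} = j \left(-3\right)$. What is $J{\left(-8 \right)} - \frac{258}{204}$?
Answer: $\frac{773}{34} \approx 22.735$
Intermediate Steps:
$J{\left(j \right)} = - 3 j$
$J{\left(-8 \right)} - \frac{258}{204} = \left(-3\right) \left(-8\right) - \frac{258}{204} = 24 - 258 \cdot \frac{1}{204} = 24 - \frac{43}{34} = \frac{773}{34}$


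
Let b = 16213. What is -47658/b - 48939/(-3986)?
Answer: 603483219/64625018 ≈ 9.3382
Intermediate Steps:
-47658/b - 48939/(-3986) = -47658/16213 - 48939/(-3986) = -47658*1/16213 - 48939*(-1/3986) = -47658/16213 + 48939/3986 = 603483219/64625018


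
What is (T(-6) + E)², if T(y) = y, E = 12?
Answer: 36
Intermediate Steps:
(T(-6) + E)² = (-6 + 12)² = 6² = 36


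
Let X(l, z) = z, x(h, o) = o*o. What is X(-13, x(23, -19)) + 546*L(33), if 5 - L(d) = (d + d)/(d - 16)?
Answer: 16511/17 ≈ 971.24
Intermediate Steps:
x(h, o) = o**2
L(d) = 5 - 2*d/(-16 + d) (L(d) = 5 - (d + d)/(d - 16) = 5 - 2*d/(-16 + d))
X(-13, x(23, -19)) + 546*L(33) = (-19)**2 + 546*((-80 + 3*33)/(-16 + 33)) = 361 + 546*((-80 + 99)/17) = 361 + 546*((1/17)*19) = 361 + 546*(19/17) = 361 + 10374/17 = 16511/17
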